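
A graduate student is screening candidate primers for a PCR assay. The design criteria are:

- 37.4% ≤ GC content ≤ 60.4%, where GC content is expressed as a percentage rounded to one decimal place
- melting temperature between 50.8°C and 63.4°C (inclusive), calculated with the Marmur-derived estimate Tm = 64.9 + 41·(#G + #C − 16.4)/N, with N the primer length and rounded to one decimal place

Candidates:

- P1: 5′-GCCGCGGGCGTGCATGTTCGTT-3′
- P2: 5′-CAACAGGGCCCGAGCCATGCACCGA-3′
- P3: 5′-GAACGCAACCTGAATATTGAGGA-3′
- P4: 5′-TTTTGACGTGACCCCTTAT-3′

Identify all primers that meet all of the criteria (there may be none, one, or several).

P3 only.

P1 (22 nt, A=1 T=6 G=9 C=6): GC 15/22 = 68.2%, outside 37.4–60.4% ✗; Tm = 64.9 + 41·(15 − 16.4)/22 = 62.3°C ✓ — fails.
P2 (25 nt, A=7 T=1 G=7 C=10): GC 17/25 = 68.0%, outside 37.4–60.4% ✗; Tm = 64.9 + 41·(17 − 16.4)/25 = 65.9°C, outside 50.8–63.4°C ✗ — fails.
P3 (23 nt, A=9 T=4 G=6 C=4): GC 10/23 = 43.5% ✓; Tm = 64.9 + 41·(10 − 16.4)/23 = 53.5°C ✓ — passes.
P4 (19 nt, A=3 T=8 G=3 C=5): GC 8/19 = 42.1% ✓; Tm = 64.9 + 41·(8 − 16.4)/19 = 46.8°C, outside 50.8–63.4°C ✗ — fails.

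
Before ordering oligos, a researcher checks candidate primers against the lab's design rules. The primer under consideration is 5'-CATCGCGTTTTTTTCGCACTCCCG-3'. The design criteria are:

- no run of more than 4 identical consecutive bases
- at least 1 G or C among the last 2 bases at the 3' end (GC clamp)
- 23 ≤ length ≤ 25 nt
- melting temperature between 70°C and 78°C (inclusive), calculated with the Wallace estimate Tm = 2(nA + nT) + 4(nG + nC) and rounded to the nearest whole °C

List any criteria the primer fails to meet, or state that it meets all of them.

Fails: homopolymer run.

Base counts: A=2, T=9, G=4, C=9 (length 24).
homopolymer run: longest run = 7, exceeds 4 ✗
GC clamp: 3' end CG has 2 G/C ✓
length: length 24 ✓
Tm: Tm = 2·11 + 4·13 = 74°C ✓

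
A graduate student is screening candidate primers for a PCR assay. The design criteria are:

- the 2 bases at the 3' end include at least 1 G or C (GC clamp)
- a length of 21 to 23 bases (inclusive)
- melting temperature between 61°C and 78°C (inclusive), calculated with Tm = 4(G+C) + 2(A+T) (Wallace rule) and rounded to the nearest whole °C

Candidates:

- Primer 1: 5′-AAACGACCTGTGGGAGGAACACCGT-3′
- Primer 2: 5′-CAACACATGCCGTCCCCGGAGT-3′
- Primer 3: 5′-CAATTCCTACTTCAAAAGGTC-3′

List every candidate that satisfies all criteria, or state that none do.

Primer 2 only.

Primer 1 (25 nt, A=8 T=3 G=8 C=6): 3' end GT has 1 G/C ✓; length 25, outside 21–23 ✗; Tm = 2·11 + 4·14 = 78°C ✓ — fails.
Primer 2 (22 nt, A=5 T=3 G=5 C=9): 3' end GT has 1 G/C ✓; length 22 ✓; Tm = 2·8 + 4·14 = 72°C ✓ — passes.
Primer 3 (21 nt, A=7 T=6 G=2 C=6): 3' end TC has 1 G/C ✓; length 21 ✓; Tm = 2·13 + 4·8 = 58°C, outside 61–78°C ✗ — fails.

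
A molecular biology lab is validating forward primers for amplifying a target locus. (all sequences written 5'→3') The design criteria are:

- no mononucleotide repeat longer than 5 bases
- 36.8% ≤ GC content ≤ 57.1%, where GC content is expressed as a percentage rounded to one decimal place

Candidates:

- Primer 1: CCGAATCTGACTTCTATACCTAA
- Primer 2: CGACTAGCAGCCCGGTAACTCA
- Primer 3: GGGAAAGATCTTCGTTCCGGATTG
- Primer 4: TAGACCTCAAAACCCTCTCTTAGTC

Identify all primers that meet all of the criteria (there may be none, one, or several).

Primer 1, Primer 3 and Primer 4.

Primer 1 (23 nt, A=7 T=7 G=2 C=7): longest run = 2 ✓; GC 9/23 = 39.1% ✓ — passes.
Primer 2 (22 nt, A=6 T=3 G=5 C=8): longest run = 3 ✓; GC 13/22 = 59.1%, outside 36.8–57.1% ✗ — fails.
Primer 3 (24 nt, A=5 T=7 G=8 C=4): longest run = 3 ✓; GC 12/24 = 50.0% ✓ — passes.
Primer 4 (25 nt, A=7 T=7 G=2 C=9): longest run = 4 ✓; GC 11/25 = 44.0% ✓ — passes.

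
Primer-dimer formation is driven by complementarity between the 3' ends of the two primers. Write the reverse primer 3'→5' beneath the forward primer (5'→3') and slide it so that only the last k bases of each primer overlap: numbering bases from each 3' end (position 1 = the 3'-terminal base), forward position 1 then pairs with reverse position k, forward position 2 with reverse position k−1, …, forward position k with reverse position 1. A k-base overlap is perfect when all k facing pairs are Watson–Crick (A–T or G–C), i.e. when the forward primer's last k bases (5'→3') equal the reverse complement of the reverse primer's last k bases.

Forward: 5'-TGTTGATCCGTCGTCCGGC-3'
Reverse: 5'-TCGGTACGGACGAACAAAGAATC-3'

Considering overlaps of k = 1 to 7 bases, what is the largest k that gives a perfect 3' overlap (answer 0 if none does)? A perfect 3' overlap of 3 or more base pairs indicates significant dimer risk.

Last 7 bases (5'→3') — forward …GTCCGGC, reverse …AAGAATC.
Reverse complement of the reverse primer's last 7 bases: GATTCTT; its first k bases are the reverse complement of the reverse primer's last k bases, so a perfect k-base overlap needs the forward primer's last k bases to equal them.
Comparing (forward last k vs required): k=1: C vs G ✗; k=2: GC vs GA ✗; k=3: GGC vs GAT ✗; k=4: CGGC vs GATT ✗; k=5: CCGGC vs GATTC ✗; k=6: TCCGGC vs GATTCT ✗; k=7: GTCCGGC vs GATTCTT ✗.
No overlap length from 1 to 7 is perfect, so the longest perfect 3' overlap is 0.

Longest perfect overlap: 0 complementary base pairs; below the dimer-risk threshold (threshold 3).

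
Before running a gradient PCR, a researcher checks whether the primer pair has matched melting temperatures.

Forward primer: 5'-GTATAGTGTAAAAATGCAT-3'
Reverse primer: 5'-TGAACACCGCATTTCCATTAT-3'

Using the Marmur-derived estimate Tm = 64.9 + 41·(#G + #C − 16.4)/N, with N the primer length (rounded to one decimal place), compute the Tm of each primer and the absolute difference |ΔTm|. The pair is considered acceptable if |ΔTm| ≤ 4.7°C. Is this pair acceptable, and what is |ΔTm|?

|ΔTm| = 8.2°C; the pair is not acceptable.

Forward: G+C = 5, N = 19 → Tm = 64.9 + 41·(5 − 16.4)/19 = 40.3°C.
Reverse: G+C = 8, N = 21 → Tm = 64.9 + 41·(8 − 16.4)/21 = 48.5°C.
|ΔTm| = |40.3 − 48.5| = 8.2°C, > 4.7°C.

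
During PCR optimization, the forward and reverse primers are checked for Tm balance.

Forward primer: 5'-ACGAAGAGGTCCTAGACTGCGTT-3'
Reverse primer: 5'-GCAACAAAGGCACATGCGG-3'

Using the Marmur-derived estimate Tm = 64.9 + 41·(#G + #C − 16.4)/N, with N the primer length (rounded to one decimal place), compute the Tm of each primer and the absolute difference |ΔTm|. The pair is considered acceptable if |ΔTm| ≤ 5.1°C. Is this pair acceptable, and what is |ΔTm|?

|ΔTm| = 3.9°C; the pair is acceptable.

Forward: G+C = 12, N = 23 → Tm = 64.9 + 41·(12 − 16.4)/23 = 57.1°C.
Reverse: G+C = 11, N = 19 → Tm = 64.9 + 41·(11 − 16.4)/19 = 53.2°C.
|ΔTm| = |57.1 − 53.2| = 3.9°C, ≤ 5.1°C.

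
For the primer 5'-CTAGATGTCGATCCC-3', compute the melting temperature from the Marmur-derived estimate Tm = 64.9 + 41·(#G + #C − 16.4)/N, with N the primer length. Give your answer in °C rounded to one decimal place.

41.9°C

Base counts: A=3, T=4, G=3, C=5; G+C = 8, N = 15.
Tm = 64.9 + 41·(8 − 16.4)/15 = 64.9 + -344.40/15 = 41.9°C.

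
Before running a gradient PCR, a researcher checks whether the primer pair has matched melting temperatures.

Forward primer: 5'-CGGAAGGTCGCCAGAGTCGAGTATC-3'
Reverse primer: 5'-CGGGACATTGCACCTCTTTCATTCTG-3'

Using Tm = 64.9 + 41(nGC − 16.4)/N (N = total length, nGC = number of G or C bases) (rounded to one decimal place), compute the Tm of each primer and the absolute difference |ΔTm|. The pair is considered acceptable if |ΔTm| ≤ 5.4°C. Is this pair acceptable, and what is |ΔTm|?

|ΔTm| = 3.1°C; the pair is acceptable.

Forward: G+C = 15, N = 25 → Tm = 64.9 + 41·(15 − 16.4)/25 = 62.6°C.
Reverse: G+C = 13, N = 26 → Tm = 64.9 + 41·(13 − 16.4)/26 = 59.5°C.
|ΔTm| = |62.6 − 59.5| = 3.1°C, ≤ 5.4°C.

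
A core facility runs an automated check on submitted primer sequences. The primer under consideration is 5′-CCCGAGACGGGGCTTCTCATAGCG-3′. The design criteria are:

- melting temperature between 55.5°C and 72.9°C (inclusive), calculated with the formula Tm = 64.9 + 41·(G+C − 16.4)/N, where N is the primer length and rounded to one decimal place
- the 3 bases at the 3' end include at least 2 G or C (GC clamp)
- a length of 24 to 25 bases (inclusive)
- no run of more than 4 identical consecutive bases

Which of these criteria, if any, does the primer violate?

Base counts: A=4, T=4, G=8, C=8 (length 24).
Tm: Tm = 64.9 + 41·(16 − 16.4)/24 = 64.2°C ✓
GC clamp: 3' end GCG has 3 G/C ✓
length: length 24 ✓
homopolymer run: longest run = 4 ✓

Meets all criteria.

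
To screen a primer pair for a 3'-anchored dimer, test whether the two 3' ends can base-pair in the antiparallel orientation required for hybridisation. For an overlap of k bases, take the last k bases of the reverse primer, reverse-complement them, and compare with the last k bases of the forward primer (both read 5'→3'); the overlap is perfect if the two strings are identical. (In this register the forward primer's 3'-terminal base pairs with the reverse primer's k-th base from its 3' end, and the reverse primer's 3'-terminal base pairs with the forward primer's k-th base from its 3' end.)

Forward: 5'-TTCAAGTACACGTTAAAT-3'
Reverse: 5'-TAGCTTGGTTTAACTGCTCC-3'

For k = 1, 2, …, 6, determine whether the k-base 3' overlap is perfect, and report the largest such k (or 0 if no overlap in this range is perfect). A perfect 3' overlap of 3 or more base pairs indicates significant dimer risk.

Last 6 bases (5'→3') — forward …TTAAAT, reverse …TGCTCC.
Reverse complement of the reverse primer's last 6 bases: GGAGCA; its first k bases are the reverse complement of the reverse primer's last k bases, so a perfect k-base overlap needs the forward primer's last k bases to equal them.
Comparing (forward last k vs required): k=1: T vs G ✗; k=2: AT vs GG ✗; k=3: AAT vs GGA ✗; k=4: AAAT vs GGAG ✗; k=5: TAAAT vs GGAGC ✗; k=6: TTAAAT vs GGAGCA ✗.
No overlap length from 1 to 6 is perfect, so the longest perfect 3' overlap is 0.

Longest perfect overlap: 0 complementary base pairs; below the dimer-risk threshold (threshold 3).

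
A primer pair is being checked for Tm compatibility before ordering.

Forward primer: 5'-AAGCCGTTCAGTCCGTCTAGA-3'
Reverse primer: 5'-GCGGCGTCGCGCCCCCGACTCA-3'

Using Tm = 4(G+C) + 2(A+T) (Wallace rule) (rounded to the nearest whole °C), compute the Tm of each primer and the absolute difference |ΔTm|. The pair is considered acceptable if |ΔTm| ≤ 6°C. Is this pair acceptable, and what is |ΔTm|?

Forward: A=5 T=5 G=5 C=6 → Tm = 2·10 + 4·11 = 64°C.
Reverse: A=2 T=2 G=7 C=11 → Tm = 2·4 + 4·18 = 80°C.
|ΔTm| = |64 − 80| = 16°C, > 6°C.

|ΔTm| = 16°C; the pair is not acceptable.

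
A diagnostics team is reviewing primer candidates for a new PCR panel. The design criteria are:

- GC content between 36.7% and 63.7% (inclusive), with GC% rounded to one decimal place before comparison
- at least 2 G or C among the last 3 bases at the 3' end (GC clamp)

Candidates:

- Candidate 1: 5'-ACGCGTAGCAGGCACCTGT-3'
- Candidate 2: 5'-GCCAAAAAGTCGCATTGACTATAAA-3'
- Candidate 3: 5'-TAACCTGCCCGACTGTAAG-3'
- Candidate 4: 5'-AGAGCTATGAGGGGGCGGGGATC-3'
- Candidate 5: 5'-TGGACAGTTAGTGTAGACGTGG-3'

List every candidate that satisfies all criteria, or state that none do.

Candidate 1 (19 nt, A=4 T=3 G=6 C=6): GC 12/19 = 63.2% ✓; 3' end TGT has 1 G/C, need ≥2 ✗ — fails.
Candidate 2 (25 nt, A=11 T=5 G=4 C=5): GC 9/25 = 36.0%, outside 36.7–63.7% ✗; 3' end AAA has 0 G/C, need ≥2 ✗ — fails.
Candidate 3 (19 nt, A=5 T=4 G=4 C=6): GC 10/19 = 52.6% ✓; 3' end AAG has 1 G/C, need ≥2 ✗ — fails.
Candidate 4 (23 nt, A=5 T=3 G=12 C=3): GC 15/23 = 65.2%, outside 36.7–63.7% ✗; 3' end ATC has 1 G/C, need ≥2 ✗ — fails.
Candidate 5 (22 nt, A=5 T=6 G=9 C=2): GC 11/22 = 50.0% ✓; 3' end TGG has 2 G/C ✓ — passes.

Candidate 5 only.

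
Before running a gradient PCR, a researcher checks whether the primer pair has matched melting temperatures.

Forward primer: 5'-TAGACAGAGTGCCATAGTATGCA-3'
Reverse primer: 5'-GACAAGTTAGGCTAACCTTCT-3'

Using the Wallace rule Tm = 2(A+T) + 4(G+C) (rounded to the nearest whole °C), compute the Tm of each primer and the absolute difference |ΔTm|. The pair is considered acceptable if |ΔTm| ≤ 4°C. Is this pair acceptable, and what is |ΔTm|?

|ΔTm| = 6°C; the pair is not acceptable.

Forward: A=8 T=5 G=6 C=4 → Tm = 2·13 + 4·10 = 66°C.
Reverse: A=6 T=6 G=4 C=5 → Tm = 2·12 + 4·9 = 60°C.
|ΔTm| = |66 − 60| = 6°C, > 4°C.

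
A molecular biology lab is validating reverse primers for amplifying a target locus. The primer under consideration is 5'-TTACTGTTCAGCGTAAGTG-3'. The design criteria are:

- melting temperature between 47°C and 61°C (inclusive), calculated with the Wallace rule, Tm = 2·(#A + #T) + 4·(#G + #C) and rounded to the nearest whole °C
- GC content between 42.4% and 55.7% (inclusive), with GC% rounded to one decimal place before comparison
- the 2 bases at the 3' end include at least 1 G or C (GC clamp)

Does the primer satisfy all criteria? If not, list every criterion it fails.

Fails: GC content.

Base counts: A=4, T=7, G=5, C=3 (length 19).
Tm: Tm = 2·11 + 4·8 = 54°C ✓
GC content: GC 8/19 = 42.1%, outside 42.4–55.7% ✗
GC clamp: 3' end TG has 1 G/C ✓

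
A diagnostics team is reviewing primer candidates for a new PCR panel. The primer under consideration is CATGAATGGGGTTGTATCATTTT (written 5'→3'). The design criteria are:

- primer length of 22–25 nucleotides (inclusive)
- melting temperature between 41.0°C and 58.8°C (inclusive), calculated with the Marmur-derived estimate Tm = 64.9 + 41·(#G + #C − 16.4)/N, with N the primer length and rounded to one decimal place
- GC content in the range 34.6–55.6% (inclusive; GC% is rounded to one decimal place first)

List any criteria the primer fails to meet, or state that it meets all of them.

Base counts: A=5, T=10, G=6, C=2 (length 23).
length: length 23 ✓
Tm: Tm = 64.9 + 41·(8 − 16.4)/23 = 49.9°C ✓
GC content: GC 8/23 = 34.8% ✓

Meets all criteria.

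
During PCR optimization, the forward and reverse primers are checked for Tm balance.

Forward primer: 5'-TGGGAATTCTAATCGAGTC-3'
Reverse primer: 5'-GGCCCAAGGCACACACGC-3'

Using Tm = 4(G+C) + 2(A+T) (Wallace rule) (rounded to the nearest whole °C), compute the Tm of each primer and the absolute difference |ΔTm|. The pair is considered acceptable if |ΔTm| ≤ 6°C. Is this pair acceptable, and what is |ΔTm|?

Forward: A=5 T=6 G=5 C=3 → Tm = 2·11 + 4·8 = 54°C.
Reverse: A=5 T=0 G=5 C=8 → Tm = 2·5 + 4·13 = 62°C.
|ΔTm| = |54 − 62| = 8°C, > 6°C.

|ΔTm| = 8°C; the pair is not acceptable.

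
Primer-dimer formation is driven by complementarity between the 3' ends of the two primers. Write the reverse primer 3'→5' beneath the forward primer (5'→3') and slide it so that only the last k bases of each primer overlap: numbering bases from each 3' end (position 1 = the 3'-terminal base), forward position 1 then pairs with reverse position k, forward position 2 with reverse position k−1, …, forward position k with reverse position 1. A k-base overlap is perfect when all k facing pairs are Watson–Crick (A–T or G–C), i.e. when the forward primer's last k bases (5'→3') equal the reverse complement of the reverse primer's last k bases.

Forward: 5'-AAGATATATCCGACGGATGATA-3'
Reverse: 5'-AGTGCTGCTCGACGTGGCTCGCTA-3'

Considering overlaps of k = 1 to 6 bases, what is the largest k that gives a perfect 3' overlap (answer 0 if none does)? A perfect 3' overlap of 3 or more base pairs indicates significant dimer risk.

Last 6 bases (5'→3') — forward …ATGATA, reverse …TCGCTA.
Reverse complement of the reverse primer's last 6 bases: TAGCGA; its first k bases are the reverse complement of the reverse primer's last k bases, so a perfect k-base overlap needs the forward primer's last k bases to equal them.
Comparing (forward last k vs required): k=1: A vs T ✗; k=2: TA vs TA ✓; k=3: ATA vs TAG ✗; k=4: GATA vs TAGC ✗; k=5: TGATA vs TAGCG ✗; k=6: ATGATA vs TAGCGA ✗.
Only k = 2 is perfect, so the longest perfect 3' overlap is 2.

Longest perfect overlap: 2 complementary base pairs; below the dimer-risk threshold (threshold 3).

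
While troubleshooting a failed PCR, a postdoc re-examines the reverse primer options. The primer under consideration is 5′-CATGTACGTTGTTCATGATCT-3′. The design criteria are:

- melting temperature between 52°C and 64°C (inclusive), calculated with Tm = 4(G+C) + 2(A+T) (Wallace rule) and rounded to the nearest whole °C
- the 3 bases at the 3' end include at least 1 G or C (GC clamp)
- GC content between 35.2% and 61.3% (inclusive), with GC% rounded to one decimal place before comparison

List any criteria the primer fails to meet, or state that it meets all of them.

Meets all criteria.

Base counts: A=4, T=9, G=4, C=4 (length 21).
Tm: Tm = 2·13 + 4·8 = 58°C ✓
GC clamp: 3' end TCT has 1 G/C ✓
GC content: GC 8/21 = 38.1% ✓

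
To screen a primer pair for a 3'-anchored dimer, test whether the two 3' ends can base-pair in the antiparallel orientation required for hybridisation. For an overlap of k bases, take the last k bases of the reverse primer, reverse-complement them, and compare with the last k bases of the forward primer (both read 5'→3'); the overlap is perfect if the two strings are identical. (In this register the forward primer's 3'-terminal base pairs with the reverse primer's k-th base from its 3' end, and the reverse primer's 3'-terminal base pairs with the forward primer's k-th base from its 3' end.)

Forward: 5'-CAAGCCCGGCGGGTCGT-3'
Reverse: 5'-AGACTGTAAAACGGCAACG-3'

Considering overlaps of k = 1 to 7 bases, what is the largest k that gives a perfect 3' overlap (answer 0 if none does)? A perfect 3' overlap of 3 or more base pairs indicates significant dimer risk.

Last 7 bases (5'→3') — forward …GGGTCGT, reverse …GGCAACG.
Reverse complement of the reverse primer's last 7 bases: CGTTGCC; its first k bases are the reverse complement of the reverse primer's last k bases, so a perfect k-base overlap needs the forward primer's last k bases to equal them.
Comparing (forward last k vs required): k=1: T vs C ✗; k=2: GT vs CG ✗; k=3: CGT vs CGT ✓; k=4: TCGT vs CGTT ✗; k=5: GTCGT vs CGTTG ✗; k=6: GGTCGT vs CGTTGC ✗; k=7: GGGTCGT vs CGTTGCC ✗.
Only k = 3 is perfect, so the longest perfect 3' overlap is 3.

Longest perfect overlap: 3 complementary base pairs; significant dimer risk (threshold 3).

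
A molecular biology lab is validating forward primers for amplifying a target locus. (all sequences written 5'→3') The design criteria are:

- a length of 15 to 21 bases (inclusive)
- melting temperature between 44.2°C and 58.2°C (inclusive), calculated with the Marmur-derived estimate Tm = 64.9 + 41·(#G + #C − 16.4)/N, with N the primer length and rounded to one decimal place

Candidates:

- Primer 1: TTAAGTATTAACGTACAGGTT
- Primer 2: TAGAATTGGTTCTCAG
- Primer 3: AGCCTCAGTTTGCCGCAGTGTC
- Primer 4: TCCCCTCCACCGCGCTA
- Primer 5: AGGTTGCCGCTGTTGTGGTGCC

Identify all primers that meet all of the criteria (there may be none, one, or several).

Primer 1 and Primer 4.

Primer 1 (21 nt, A=7 T=8 G=4 C=2): length 21 ✓; Tm = 64.9 + 41·(6 − 16.4)/21 = 44.6°C ✓ — passes.
Primer 2 (16 nt, A=4 T=6 G=4 C=2): length 16 ✓; Tm = 64.9 + 41·(6 − 16.4)/16 = 38.3°C, outside 44.2–58.2°C ✗ — fails.
Primer 3 (22 nt, A=3 T=6 G=6 C=7): length 22, outside 15–21 ✗; Tm = 64.9 + 41·(13 − 16.4)/22 = 58.6°C, outside 44.2–58.2°C ✗ — fails.
Primer 4 (17 nt, A=2 T=3 G=2 C=10): length 17 ✓; Tm = 64.9 + 41·(12 − 16.4)/17 = 54.3°C ✓ — passes.
Primer 5 (22 nt, A=1 T=7 G=9 C=5): length 22, outside 15–21 ✗; Tm = 64.9 + 41·(14 − 16.4)/22 = 60.4°C, outside 44.2–58.2°C ✗ — fails.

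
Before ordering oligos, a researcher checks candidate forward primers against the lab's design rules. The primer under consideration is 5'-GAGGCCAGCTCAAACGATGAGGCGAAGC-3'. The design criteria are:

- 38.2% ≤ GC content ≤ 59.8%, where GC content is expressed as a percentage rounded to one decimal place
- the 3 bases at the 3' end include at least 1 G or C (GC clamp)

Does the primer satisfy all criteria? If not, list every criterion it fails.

Fails: GC content.

Base counts: A=9, T=2, G=10, C=7 (length 28).
GC content: GC 17/28 = 60.7%, outside 38.2–59.8% ✗
GC clamp: 3' end AGC has 2 G/C ✓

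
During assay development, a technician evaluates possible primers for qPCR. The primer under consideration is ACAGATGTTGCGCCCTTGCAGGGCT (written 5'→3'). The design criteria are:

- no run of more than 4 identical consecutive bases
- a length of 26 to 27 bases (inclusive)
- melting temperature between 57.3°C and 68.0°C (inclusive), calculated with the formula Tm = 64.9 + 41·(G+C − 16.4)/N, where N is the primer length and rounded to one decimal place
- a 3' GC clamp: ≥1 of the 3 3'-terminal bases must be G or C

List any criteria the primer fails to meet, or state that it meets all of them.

Base counts: A=4, T=6, G=8, C=7 (length 25).
homopolymer run: longest run = 3 ✓
length: length 25, outside 26–27 ✗
Tm: Tm = 64.9 + 41·(15 − 16.4)/25 = 62.6°C ✓
GC clamp: 3' end GCT has 2 G/C ✓

Fails: length.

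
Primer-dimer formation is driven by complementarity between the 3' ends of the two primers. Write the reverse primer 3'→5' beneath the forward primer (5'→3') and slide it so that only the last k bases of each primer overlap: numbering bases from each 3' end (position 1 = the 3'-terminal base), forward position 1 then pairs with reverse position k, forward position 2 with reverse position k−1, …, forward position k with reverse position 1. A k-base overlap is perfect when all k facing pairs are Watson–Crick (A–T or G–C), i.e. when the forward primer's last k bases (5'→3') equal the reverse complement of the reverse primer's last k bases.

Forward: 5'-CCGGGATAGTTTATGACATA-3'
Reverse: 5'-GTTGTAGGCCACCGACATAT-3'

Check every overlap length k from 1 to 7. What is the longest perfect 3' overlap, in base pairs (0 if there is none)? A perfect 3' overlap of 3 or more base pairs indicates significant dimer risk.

Longest perfect overlap: 3 complementary base pairs; significant dimer risk (threshold 3).

Last 7 bases (5'→3') — forward …TGACATA, reverse …GACATAT.
Reverse complement of the reverse primer's last 7 bases: ATATGTC; its first k bases are the reverse complement of the reverse primer's last k bases, so a perfect k-base overlap needs the forward primer's last k bases to equal them.
Comparing (forward last k vs required): k=1: A vs A ✓; k=2: TA vs AT ✗; k=3: ATA vs ATA ✓; k=4: CATA vs ATAT ✗; k=5: ACATA vs ATATG ✗; k=6: GACATA vs ATATGT ✗; k=7: TGACATA vs ATATGTC ✗.
Perfect overlaps at k = 1, 3; the largest is 3.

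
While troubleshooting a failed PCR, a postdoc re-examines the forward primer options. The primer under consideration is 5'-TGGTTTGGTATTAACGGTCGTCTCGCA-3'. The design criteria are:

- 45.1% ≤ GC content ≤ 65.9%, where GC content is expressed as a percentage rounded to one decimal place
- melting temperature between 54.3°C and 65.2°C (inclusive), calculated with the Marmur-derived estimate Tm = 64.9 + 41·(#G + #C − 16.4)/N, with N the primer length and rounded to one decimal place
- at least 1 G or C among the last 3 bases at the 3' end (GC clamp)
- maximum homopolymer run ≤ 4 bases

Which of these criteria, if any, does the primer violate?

Base counts: A=4, T=10, G=8, C=5 (length 27).
GC content: GC 13/27 = 48.1% ✓
Tm: Tm = 64.9 + 41·(13 − 16.4)/27 = 59.7°C ✓
GC clamp: 3' end GCA has 2 G/C ✓
homopolymer run: longest run = 3 ✓

Meets all criteria.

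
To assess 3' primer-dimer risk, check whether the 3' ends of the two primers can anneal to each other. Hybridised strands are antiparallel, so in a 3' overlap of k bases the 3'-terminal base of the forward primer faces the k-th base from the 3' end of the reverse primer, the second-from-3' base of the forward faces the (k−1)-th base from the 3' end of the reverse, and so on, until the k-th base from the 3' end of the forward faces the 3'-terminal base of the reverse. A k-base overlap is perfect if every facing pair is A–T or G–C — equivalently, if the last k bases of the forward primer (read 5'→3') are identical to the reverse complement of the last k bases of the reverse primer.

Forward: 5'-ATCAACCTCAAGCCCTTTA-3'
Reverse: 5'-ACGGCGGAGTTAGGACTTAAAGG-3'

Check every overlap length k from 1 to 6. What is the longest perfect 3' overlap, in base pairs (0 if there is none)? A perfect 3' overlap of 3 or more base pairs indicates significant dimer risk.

Last 6 bases (5'→3') — forward …CCTTTA, reverse …TAAAGG.
Reverse complement of the reverse primer's last 6 bases: CCTTTA; its first k bases are the reverse complement of the reverse primer's last k bases, so a perfect k-base overlap needs the forward primer's last k bases to equal them.
Comparing (forward last k vs required): k=1: A vs C ✗; k=2: TA vs CC ✗; k=3: TTA vs CCT ✗; k=4: TTTA vs CCTT ✗; k=5: CTTTA vs CCTTT ✗; k=6: CCTTTA vs CCTTTA ✓.
Only k = 6 is perfect, so the longest perfect 3' overlap is 6.

Longest perfect overlap: 6 complementary base pairs; significant dimer risk (threshold 3).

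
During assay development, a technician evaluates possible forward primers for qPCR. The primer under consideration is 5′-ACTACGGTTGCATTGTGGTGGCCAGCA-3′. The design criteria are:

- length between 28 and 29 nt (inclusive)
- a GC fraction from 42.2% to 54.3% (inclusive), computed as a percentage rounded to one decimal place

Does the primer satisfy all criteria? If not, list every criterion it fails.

Base counts: A=5, T=7, G=9, C=6 (length 27).
length: length 27, outside 28–29 ✗
GC content: GC 15/27 = 55.6%, outside 42.2–54.3% ✗

Fails: length, GC content.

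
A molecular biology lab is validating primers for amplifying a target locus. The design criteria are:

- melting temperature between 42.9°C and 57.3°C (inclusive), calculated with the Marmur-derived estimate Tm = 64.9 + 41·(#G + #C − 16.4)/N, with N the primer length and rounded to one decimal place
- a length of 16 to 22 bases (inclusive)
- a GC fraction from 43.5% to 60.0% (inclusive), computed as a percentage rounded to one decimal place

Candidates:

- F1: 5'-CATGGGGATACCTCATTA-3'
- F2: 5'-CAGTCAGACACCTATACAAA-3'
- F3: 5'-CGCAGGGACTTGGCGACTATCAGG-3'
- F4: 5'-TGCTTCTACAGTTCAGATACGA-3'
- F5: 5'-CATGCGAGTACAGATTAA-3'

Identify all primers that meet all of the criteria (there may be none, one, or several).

F1 only.

F1 (18 nt, A=5 T=5 G=4 C=4): Tm = 64.9 + 41·(8 − 16.4)/18 = 45.8°C ✓; length 18 ✓; GC 8/18 = 44.4% ✓ — passes.
F2 (20 nt, A=9 T=3 G=2 C=6): Tm = 64.9 + 41·(8 − 16.4)/20 = 47.7°C ✓; length 20 ✓; GC 8/20 = 40.0%, outside 43.5–60.0% ✗ — fails.
F3 (24 nt, A=5 T=4 G=9 C=6): Tm = 64.9 + 41·(15 − 16.4)/24 = 62.5°C, outside 42.9–57.3°C ✗; length 24, outside 16–22 ✗; GC 15/24 = 62.5%, outside 43.5–60.0% ✗ — fails.
F4 (22 nt, A=6 T=7 G=4 C=5): Tm = 64.9 + 41·(9 − 16.4)/22 = 51.1°C ✓; length 22 ✓; GC 9/22 = 40.9%, outside 43.5–60.0% ✗ — fails.
F5 (18 nt, A=7 T=4 G=4 C=3): Tm = 64.9 + 41·(7 − 16.4)/18 = 43.5°C ✓; length 18 ✓; GC 7/18 = 38.9%, outside 43.5–60.0% ✗ — fails.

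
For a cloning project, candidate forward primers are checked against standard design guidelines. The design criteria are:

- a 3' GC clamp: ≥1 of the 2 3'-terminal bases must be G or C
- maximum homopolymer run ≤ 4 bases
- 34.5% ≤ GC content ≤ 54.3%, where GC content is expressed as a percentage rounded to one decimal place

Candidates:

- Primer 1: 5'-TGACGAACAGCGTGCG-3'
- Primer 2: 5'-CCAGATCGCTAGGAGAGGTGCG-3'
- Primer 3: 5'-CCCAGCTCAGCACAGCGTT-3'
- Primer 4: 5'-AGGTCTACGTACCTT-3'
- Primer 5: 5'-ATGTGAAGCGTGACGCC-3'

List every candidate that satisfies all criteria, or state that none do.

None of the candidates satisfy all criteria.

Primer 1 (16 nt, A=4 T=2 G=6 C=4): 3' end CG has 2 G/C ✓; longest run = 2 ✓; GC 10/16 = 62.5%, outside 34.5–54.3% ✗ — fails.
Primer 2 (22 nt, A=5 T=3 G=9 C=5): 3' end CG has 2 G/C ✓; longest run = 2 ✓; GC 14/22 = 63.6%, outside 34.5–54.3% ✗ — fails.
Primer 3 (19 nt, A=4 T=3 G=4 C=8): 3' end TT has 0 G/C, need ≥1 ✗; longest run = 3 ✓; GC 12/19 = 63.2%, outside 34.5–54.3% ✗ — fails.
Primer 4 (15 nt, A=3 T=5 G=3 C=4): 3' end TT has 0 G/C, need ≥1 ✗; longest run = 2 ✓; GC 7/15 = 46.7% ✓ — fails.
Primer 5 (17 nt, A=4 T=3 G=6 C=4): 3' end CC has 2 G/C ✓; longest run = 2 ✓; GC 10/17 = 58.8%, outside 34.5–54.3% ✗ — fails.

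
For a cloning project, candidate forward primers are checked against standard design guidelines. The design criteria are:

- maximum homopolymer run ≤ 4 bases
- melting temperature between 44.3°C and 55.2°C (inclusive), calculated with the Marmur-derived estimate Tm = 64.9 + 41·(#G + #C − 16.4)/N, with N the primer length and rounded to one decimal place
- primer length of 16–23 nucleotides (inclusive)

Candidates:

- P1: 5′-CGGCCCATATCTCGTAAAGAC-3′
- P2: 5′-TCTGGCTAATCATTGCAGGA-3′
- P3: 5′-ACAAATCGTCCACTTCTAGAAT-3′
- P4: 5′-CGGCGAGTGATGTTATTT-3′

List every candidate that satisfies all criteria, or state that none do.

P1 (21 nt, A=6 T=4 G=4 C=7): longest run = 3 ✓; Tm = 64.9 + 41·(11 − 16.4)/21 = 54.4°C ✓; length 21 ✓ — passes.
P2 (20 nt, A=5 T=6 G=5 C=4): longest run = 2 ✓; Tm = 64.9 + 41·(9 − 16.4)/20 = 49.7°C ✓; length 20 ✓ — passes.
P3 (22 nt, A=8 T=6 G=2 C=6): longest run = 3 ✓; Tm = 64.9 + 41·(8 − 16.4)/22 = 49.2°C ✓; length 22 ✓ — passes.
P4 (18 nt, A=3 T=7 G=6 C=2): longest run = 3 ✓; Tm = 64.9 + 41·(8 − 16.4)/18 = 45.8°C ✓; length 18 ✓ — passes.

P1, P2, P3 and P4.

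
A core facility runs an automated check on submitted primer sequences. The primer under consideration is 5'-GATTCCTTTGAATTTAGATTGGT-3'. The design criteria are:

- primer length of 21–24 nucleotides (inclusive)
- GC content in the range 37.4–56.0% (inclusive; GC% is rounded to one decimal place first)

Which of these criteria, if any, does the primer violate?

Fails: GC content.

Base counts: A=5, T=11, G=5, C=2 (length 23).
length: length 23 ✓
GC content: GC 7/23 = 30.4%, outside 37.4–56.0% ✗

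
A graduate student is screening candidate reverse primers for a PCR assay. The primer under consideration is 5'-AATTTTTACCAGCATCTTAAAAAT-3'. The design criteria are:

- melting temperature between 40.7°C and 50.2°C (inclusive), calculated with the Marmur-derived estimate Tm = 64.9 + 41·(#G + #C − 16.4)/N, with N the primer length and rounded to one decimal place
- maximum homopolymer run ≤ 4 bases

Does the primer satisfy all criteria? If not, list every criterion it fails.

Fails: homopolymer run.

Base counts: A=10, T=9, G=1, C=4 (length 24).
Tm: Tm = 64.9 + 41·(5 − 16.4)/24 = 45.4°C ✓
homopolymer run: longest run = 5, exceeds 4 ✗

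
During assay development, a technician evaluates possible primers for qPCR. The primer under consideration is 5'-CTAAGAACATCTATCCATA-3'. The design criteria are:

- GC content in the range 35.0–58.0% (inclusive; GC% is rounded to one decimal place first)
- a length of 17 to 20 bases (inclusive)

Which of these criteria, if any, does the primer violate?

Base counts: A=8, T=5, G=1, C=5 (length 19).
GC content: GC 6/19 = 31.6%, outside 35.0–58.0% ✗
length: length 19 ✓

Fails: GC content.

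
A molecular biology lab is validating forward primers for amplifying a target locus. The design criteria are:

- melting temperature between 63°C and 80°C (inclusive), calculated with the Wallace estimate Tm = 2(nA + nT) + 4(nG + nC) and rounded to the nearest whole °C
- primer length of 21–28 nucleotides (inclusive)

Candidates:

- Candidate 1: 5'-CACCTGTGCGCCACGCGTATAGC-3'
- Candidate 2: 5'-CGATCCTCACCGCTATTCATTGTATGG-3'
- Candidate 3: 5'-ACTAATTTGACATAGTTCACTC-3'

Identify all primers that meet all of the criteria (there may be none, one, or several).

Candidate 1 (23 nt, A=4 T=4 G=6 C=9): Tm = 2·8 + 4·15 = 76°C ✓; length 23 ✓ — passes.
Candidate 2 (27 nt, A=5 T=9 G=5 C=8): Tm = 2·14 + 4·13 = 80°C ✓; length 27 ✓ — passes.
Candidate 3 (22 nt, A=7 T=8 G=2 C=5): Tm = 2·15 + 4·7 = 58°C, outside 63–80°C ✗; length 22 ✓ — fails.

Candidate 1 and Candidate 2.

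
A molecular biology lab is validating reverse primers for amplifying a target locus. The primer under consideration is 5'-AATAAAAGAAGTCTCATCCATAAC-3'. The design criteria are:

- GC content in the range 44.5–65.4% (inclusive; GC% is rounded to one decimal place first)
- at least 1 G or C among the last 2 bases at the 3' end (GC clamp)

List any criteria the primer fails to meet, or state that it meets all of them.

Fails: GC content.

Base counts: A=12, T=5, G=2, C=5 (length 24).
GC content: GC 7/24 = 29.2%, outside 44.5–65.4% ✗
GC clamp: 3' end AC has 1 G/C ✓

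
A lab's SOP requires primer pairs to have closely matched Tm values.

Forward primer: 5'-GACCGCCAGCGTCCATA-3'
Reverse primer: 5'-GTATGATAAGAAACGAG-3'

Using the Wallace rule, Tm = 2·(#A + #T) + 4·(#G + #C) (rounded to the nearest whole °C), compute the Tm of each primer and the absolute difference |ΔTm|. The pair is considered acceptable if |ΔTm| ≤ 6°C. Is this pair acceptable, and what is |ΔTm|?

Forward: A=4 T=2 G=4 C=7 → Tm = 2·6 + 4·11 = 56°C.
Reverse: A=8 T=3 G=5 C=1 → Tm = 2·11 + 4·6 = 46°C.
|ΔTm| = |56 − 46| = 10°C, > 6°C.

|ΔTm| = 10°C; the pair is not acceptable.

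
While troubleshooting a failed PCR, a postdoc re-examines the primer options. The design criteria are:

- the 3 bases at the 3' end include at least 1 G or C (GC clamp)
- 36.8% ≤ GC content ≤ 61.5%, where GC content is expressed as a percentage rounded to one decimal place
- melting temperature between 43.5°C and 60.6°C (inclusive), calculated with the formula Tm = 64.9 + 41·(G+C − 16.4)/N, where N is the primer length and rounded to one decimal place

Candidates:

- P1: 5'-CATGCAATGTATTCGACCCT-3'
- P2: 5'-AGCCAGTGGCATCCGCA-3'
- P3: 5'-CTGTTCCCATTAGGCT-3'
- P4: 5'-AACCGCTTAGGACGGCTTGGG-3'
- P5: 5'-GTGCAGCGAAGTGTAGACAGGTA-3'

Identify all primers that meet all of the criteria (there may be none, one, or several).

P1 (20 nt, A=5 T=6 G=3 C=6): 3' end CCT has 2 G/C ✓; GC 9/20 = 45.0% ✓; Tm = 64.9 + 41·(9 − 16.4)/20 = 49.7°C ✓ — passes.
P2 (17 nt, A=4 T=2 G=5 C=6): 3' end GCA has 2 G/C ✓; GC 11/17 = 64.7%, outside 36.8–61.5% ✗; Tm = 64.9 + 41·(11 − 16.4)/17 = 51.9°C ✓ — fails.
P3 (16 nt, A=2 T=6 G=3 C=5): 3' end GCT has 2 G/C ✓; GC 8/16 = 50.0% ✓; Tm = 64.9 + 41·(8 − 16.4)/16 = 43.4°C, outside 43.5–60.6°C ✗ — fails.
P4 (21 nt, A=4 T=4 G=8 C=5): 3' end GGG has 3 G/C ✓; GC 13/21 = 61.9%, outside 36.8–61.5% ✗; Tm = 64.9 + 41·(13 − 16.4)/21 = 58.3°C ✓ — fails.
P5 (23 nt, A=7 T=4 G=9 C=3): 3' end GTA has 1 G/C ✓; GC 12/23 = 52.2% ✓; Tm = 64.9 + 41·(12 − 16.4)/23 = 57.1°C ✓ — passes.

P1 and P5.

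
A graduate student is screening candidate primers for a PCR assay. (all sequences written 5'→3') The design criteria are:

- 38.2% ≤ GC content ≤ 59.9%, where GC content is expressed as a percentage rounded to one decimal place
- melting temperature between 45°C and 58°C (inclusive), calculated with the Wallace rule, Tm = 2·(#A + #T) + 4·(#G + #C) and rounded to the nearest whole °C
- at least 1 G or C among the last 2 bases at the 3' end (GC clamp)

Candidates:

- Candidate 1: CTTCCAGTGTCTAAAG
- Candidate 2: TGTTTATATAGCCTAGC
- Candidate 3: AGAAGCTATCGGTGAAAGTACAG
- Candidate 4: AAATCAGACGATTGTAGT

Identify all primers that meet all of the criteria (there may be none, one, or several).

Candidate 1 only.

Candidate 1 (16 nt, A=4 T=5 G=3 C=4): GC 7/16 = 43.8% ✓; Tm = 2·9 + 4·7 = 46°C ✓; 3' end AG has 1 G/C ✓ — passes.
Candidate 2 (17 nt, A=4 T=7 G=3 C=3): GC 6/17 = 35.3%, outside 38.2–59.9% ✗; Tm = 2·11 + 4·6 = 46°C ✓; 3' end GC has 2 G/C ✓ — fails.
Candidate 3 (23 nt, A=9 T=4 G=7 C=3): GC 10/23 = 43.5% ✓; Tm = 2·13 + 4·10 = 66°C, outside 45–58°C ✗; 3' end AG has 1 G/C ✓ — fails.
Candidate 4 (18 nt, A=7 T=5 G=4 C=2): GC 6/18 = 33.3%, outside 38.2–59.9% ✗; Tm = 2·12 + 4·6 = 48°C ✓; 3' end GT has 1 G/C ✓ — fails.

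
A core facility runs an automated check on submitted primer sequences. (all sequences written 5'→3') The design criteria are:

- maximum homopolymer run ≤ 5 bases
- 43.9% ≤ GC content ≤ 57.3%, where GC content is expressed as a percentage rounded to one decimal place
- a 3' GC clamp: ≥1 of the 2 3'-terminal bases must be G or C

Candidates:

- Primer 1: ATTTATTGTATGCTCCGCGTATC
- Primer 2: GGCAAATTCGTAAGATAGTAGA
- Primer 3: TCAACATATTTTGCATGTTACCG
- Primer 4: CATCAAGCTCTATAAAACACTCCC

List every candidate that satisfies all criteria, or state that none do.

Primer 1 (23 nt, A=4 T=10 G=4 C=5): longest run = 3 ✓; GC 9/23 = 39.1%, outside 43.9–57.3% ✗; 3' end TC has 1 G/C ✓ — fails.
Primer 2 (22 nt, A=9 T=5 G=6 C=2): longest run = 3 ✓; GC 8/22 = 36.4%, outside 43.9–57.3% ✗; 3' end GA has 1 G/C ✓ — fails.
Primer 3 (23 nt, A=6 T=9 G=3 C=5): longest run = 4 ✓; GC 8/23 = 34.8%, outside 43.9–57.3% ✗; 3' end CG has 2 G/C ✓ — fails.
Primer 4 (24 nt, A=9 T=5 G=1 C=9): longest run = 4 ✓; GC 10/24 = 41.7%, outside 43.9–57.3% ✗; 3' end CC has 2 G/C ✓ — fails.

None of the candidates satisfy all criteria.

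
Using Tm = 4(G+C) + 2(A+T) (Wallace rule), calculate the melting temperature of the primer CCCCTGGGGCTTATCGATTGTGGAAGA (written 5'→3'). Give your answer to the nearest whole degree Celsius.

84°C

Base counts: A=5, T=7, G=9, C=6 (length 27).
Tm = 2·(5+7) + 4·(9+6) = 2·12 + 4·15 = 24 + 60 = 84°C.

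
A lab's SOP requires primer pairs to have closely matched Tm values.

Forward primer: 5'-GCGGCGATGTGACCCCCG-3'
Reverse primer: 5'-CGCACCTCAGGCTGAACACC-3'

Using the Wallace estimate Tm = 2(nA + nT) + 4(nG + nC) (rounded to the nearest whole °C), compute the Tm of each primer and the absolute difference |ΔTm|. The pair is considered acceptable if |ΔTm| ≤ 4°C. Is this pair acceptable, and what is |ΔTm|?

Forward: A=2 T=2 G=7 C=7 → Tm = 2·4 + 4·14 = 64°C.
Reverse: A=5 T=2 G=4 C=9 → Tm = 2·7 + 4·13 = 66°C.
|ΔTm| = |64 − 66| = 2°C, ≤ 4°C.

|ΔTm| = 2°C; the pair is acceptable.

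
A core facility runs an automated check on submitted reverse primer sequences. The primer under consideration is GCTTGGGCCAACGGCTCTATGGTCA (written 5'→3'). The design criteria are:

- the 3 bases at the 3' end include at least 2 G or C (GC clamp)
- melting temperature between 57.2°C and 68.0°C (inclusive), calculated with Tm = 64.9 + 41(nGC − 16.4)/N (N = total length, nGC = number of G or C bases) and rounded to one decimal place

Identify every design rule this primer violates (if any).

Base counts: A=4, T=6, G=8, C=7 (length 25).
GC clamp: 3' end TCA has 1 G/C, need ≥2 ✗
Tm: Tm = 64.9 + 41·(15 − 16.4)/25 = 62.6°C ✓

Fails: GC clamp.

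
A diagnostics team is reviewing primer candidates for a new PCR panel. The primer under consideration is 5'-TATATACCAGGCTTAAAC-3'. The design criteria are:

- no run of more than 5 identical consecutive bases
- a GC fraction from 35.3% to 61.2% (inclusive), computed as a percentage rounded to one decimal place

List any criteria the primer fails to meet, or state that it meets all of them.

Fails: GC content.

Base counts: A=7, T=5, G=2, C=4 (length 18).
homopolymer run: longest run = 3 ✓
GC content: GC 6/18 = 33.3%, outside 35.3–61.2% ✗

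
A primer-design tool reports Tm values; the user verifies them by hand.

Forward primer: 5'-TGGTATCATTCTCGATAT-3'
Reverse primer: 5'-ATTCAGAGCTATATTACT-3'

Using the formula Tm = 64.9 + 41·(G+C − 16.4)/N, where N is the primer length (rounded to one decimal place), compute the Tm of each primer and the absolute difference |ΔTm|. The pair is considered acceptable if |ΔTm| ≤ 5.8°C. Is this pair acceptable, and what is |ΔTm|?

|ΔTm| = 2.3°C; the pair is acceptable.

Forward: G+C = 6, N = 18 → Tm = 64.9 + 41·(6 − 16.4)/18 = 41.2°C.
Reverse: G+C = 5, N = 18 → Tm = 64.9 + 41·(5 − 16.4)/18 = 38.9°C.
|ΔTm| = |41.2 − 38.9| = 2.3°C, ≤ 5.8°C.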